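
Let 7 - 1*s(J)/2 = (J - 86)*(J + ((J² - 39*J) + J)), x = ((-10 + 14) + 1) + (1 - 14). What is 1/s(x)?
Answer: 1/67694 ≈ 1.4772e-5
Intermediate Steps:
x = -8 (x = (4 + 1) - 13 = 5 - 13 = -8)
s(J) = 14 - 2*(-86 + J)*(J² - 37*J) (s(J) = 14 - 2*(J - 86)*(J + ((J² - 39*J) + J)) = 14 - 2*(-86 + J)*(J + (J² - 38*J)) = 14 - 2*(-86 + J)*(J² - 37*J))
1/s(x) = 1/(14 - 6364*(-8) - 2*(-8)³ + 246*(-8)²) = 1/(14 + 50912 - 2*(-512) + 246*64) = 1/(14 + 50912 + 1024 + 15744) = 1/67694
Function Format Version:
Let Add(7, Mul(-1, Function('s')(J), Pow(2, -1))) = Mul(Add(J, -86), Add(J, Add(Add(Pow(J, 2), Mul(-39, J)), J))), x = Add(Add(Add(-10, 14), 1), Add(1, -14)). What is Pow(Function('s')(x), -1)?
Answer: Rational(1, 67694) ≈ 1.4772e-5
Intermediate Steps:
x = -8 (x = Add(Add(4, 1), -13) = Add(5, -13) = -8)
Function('s')(J) = Add(14, Mul(-2, Add(-86, J), Add(Pow(J, 2), Mul(-37, J)))) (Function('s')(J) = Add(14, Mul(-2, Mul(Add(J, -86), Add(J, Add(Add(Pow(J, 2), Mul(-39, J)), J))))) = Add(14, Mul(-2, Mul(Add(-86, J), Add(J, Add(Pow(J, 2), Mul(-38, J)))))) = Add(14, Mul(-2, Mul(Add(-86, J), Add(Pow(J, 2), Mul(-37, J))))) = Add(14, Mul(-2, Add(-86, J), Add(Pow(J, 2), Mul(-37, J)))))
Pow(Function('s')(x), -1) = Pow(Add(14, Mul(-6364, -8), Mul(-2, Pow(-8, 3)), Mul(246, Pow(-8, 2))), -1) = Pow(Add(14, 50912, Mul(-2, -512), Mul(246, 64)), -1) = Pow(Add(14, 50912, 1024, 15744), -1) = Pow(67694, -1) = Rational(1, 67694)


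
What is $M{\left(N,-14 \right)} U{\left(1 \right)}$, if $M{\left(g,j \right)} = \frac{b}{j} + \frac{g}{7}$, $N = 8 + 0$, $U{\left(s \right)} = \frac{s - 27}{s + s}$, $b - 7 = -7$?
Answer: $- \frac{104}{7} \approx -14.857$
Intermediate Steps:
$b = 0$ ($b = 7 - 7 = 0$)
$U{\left(s \right)} = \frac{-27 + s}{2 s}$
$N = 8$
$M{\left(g,j \right)} = \frac{g}{7}$ ($M{\left(g,j \right)} = \frac{0}{j} + \frac{g}{7} = 0 + g \frac{1}{7} = 0 + \frac{g}{7} = \frac{g}{7}$)
$M{\left(N,-14 \right)} U{\left(1 \right)} = \frac{1}{7} \cdot 8 \frac{-27 + 1}{2 \cdot 1} = \frac{8 \cdot \frac{1}{2} \cdot 1 \left(-26\right)}{7} = \frac{8}{7} \left(-13\right) = - \frac{104}{7}$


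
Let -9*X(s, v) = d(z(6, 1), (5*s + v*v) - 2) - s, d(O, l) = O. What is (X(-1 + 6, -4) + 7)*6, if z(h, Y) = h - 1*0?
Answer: 124/3 ≈ 41.333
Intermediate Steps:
z(h, Y) = h (z(h, Y) = h + 0 = h)
X(s, v) = -⅔ + s/9 (X(s, v) = -(6 - s)/9 = -⅔ + s/9)
(X(-1 + 6, -4) + 7)*6 = ((-⅔ + (-1 + 6)/9) + 7)*6 = ((-⅔ + (⅑)*5) + 7)*6 = ((-⅔ + 5/9) + 7)*6 = (-⅑ + 7)*6 = (62/9)*6 = 124/3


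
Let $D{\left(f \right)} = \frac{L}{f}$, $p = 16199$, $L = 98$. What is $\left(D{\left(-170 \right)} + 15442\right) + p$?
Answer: $\frac{2689436}{85} \approx 31640.0$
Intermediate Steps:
$D{\left(f \right)} = \frac{98}{f}$
$\left(D{\left(-170 \right)} + 15442\right) + p = \left(\frac{98}{-170} + 15442\right) + 16199 = \left(98 \left(- \frac{1}{170}\right) + 15442\right) + 16199 = \left(- \frac{49}{85} + 15442\right) + 16199 = \frac{1312521}{85} + 16199 = \frac{2689436}{85}$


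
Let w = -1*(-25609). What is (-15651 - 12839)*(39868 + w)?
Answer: -1865439730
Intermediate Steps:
w = 25609
(-15651 - 12839)*(39868 + w) = (-15651 - 12839)*(39868 + 25609) = -28490*65477 = -1865439730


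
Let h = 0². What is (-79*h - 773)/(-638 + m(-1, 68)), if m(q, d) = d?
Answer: 773/570 ≈ 1.3561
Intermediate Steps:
h = 0
(-79*h - 773)/(-638 + m(-1, 68)) = (-79*0 - 773)/(-638 + 68) = (0 - 773)/(-570) = -773*(-1/570) = 773/570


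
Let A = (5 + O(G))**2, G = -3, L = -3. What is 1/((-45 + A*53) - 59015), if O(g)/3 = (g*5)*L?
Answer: 1/979740 ≈ 1.0207e-6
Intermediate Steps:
O(g) = -45*g (O(g) = 3*((g*5)*(-3)) = 3*((5*g)*(-3)) = 3*(-15*g) = -45*g)
A = 19600 (A = (5 - 45*(-3))**2 = (5 + 135)**2 = 140**2 = 19600)
1/((-45 + A*53) - 59015) = 1/((-45 + 19600*53) - 59015) = 1/((-45 + 1038800) - 59015) = 1/(1038755 - 59015) = 1/979740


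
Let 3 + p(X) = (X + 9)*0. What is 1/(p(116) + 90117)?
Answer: 1/90114 ≈ 1.1097e-5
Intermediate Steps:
p(X) = -3 (p(X) = -3 + (X + 9)*0 = -3 + (9 + X)*0 = -3 + 0 = -3)
1/(p(116) + 90117) = 1/(-3 + 90117) = 1/90114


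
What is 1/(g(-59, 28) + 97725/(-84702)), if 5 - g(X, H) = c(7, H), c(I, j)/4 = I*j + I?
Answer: -28234/22817413 ≈ -0.0012374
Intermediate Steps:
c(I, j) = 4*I + 4*I*j (c(I, j) = 4*(I*j + I) = 4*(I + I*j) = 4*I + 4*I*j)
g(X, H) = -23 - 28*H (g(X, H) = 5 - 4*7*(1 + H) = 5 - (28 + 28*H) = 5 + (-28 - 28*H) = -23 - 28*H)
1/(g(-59, 28) + 97725/(-84702)) = 1/((-23 - 28*28) + 97725/(-84702)) = 1/((-23 - 784) + 97725*(-1/84702)) = 1/(-807 - 32575/28234) = 1/(-22817413/28234) = -28234/22817413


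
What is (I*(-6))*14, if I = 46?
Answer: -3864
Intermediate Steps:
(I*(-6))*14 = (46*(-6))*14 = -276*14 = -3864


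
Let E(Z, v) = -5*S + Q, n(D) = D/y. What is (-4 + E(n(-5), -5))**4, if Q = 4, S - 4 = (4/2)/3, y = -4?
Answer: 24010000/81 ≈ 2.9642e+5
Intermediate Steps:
S = 14/3 (S = 4 + (4/2)/3 = 4 + (4*(1/2))*(1/3) = 4 + 2*(1/3) = 4 + 2/3 = 14/3 ≈ 4.6667)
n(D) = -D/4 (n(D) = D/(-4) = D*(-1/4) = -D/4)
E(Z, v) = -58/3 (E(Z, v) = -5*14/3 + 4 = -70/3 + 4 = -58/3)
(-4 + E(n(-5), -5))**4 = (-4 - 58/3)**4 = (-70/3)**4 = 24010000/81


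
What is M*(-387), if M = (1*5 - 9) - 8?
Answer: 4644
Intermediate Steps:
M = -12 (M = (5 - 9) - 8 = -4 - 8 = -12)
M*(-387) = -12*(-387) = 4644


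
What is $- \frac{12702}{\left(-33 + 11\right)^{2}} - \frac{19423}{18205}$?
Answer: $- \frac{10938211}{400510} \approx -27.311$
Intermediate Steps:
$- \frac{12702}{\left(-33 + 11\right)^{2}} - \frac{19423}{18205} = - \frac{12702}{\left(-22\right)^{2}} - \frac{19423}{18205} = - \frac{12702}{484} - \frac{19423}{18205} = \left(-12702\right) \frac{1}{484} - \frac{19423}{18205} = - \frac{6351}{242} - \frac{19423}{18205} = - \frac{10938211}{400510}$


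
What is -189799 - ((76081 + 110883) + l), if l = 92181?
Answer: -468944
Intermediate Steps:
-189799 - ((76081 + 110883) + l) = -189799 - ((76081 + 110883) + 92181) = -189799 - (186964 + 92181) = -189799 - 1*279145 = -189799 - 279145 = -468944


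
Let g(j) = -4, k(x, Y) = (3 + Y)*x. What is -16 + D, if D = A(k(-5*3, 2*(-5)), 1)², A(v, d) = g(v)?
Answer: 0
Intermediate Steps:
k(x, Y) = x*(3 + Y)
A(v, d) = -4
D = 16 (D = (-4)² = 16)
-16 + D = -16 + 16 = 0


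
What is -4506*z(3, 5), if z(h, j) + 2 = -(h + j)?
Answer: 45060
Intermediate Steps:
z(h, j) = -2 - h - j (z(h, j) = -2 - (h + j) = -2 + (-h - j) = -2 - h - j)
-4506*z(3, 5) = -4506*(-2 - 1*3 - 1*5) = -4506*(-2 - 3 - 5) = -4506*(-10) = 45060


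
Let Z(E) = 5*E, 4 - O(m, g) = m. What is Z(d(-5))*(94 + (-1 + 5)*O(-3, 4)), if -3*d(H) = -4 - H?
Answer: -610/3 ≈ -203.33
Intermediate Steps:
O(m, g) = 4 - m
d(H) = 4/3 + H/3 (d(H) = -(-4 - H)/3 = 4/3 + H/3)
Z(d(-5))*(94 + (-1 + 5)*O(-3, 4)) = (5*(4/3 + (1/3)*(-5)))*(94 + (-1 + 5)*(4 - 1*(-3))) = (5*(4/3 - 5/3))*(94 + 4*(4 + 3)) = (5*(-1/3))*(94 + 4*7) = -5*(94 + 28)/3 = -5/3*122 = -610/3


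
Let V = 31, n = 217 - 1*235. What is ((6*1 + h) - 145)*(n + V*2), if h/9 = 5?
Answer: -4136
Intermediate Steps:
h = 45 (h = 9*5 = 45)
n = -18 (n = 217 - 235 = -18)
((6*1 + h) - 145)*(n + V*2) = ((6*1 + 45) - 145)*(-18 + 31*2) = ((6 + 45) - 145)*(-18 + 62) = (51 - 145)*44 = -94*44 = -4136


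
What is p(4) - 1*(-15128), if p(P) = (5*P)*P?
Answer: 15208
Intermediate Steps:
p(P) = 5*P**2
p(4) - 1*(-15128) = 5*4**2 - 1*(-15128) = 5*16 + 15128 = 80 + 15128 = 15208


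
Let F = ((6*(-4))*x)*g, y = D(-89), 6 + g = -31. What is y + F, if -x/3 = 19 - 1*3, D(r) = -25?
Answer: -42649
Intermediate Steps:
g = -37 (g = -6 - 31 = -37)
x = -48 (x = -3*(19 - 1*3) = -3*(19 - 3) = -3*16 = -48)
y = -25
F = -42624 (F = ((6*(-4))*(-48))*(-37) = -24*(-48)*(-37) = 1152*(-37) = -42624)
y + F = -25 - 42624 = -42649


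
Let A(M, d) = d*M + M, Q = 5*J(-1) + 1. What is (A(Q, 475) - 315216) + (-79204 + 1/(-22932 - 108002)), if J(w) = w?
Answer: -51892286617/130934 ≈ -3.9632e+5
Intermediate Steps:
Q = -4 (Q = 5*(-1) + 1 = -5 + 1 = -4)
A(M, d) = M + M*d (A(M, d) = M*d + M = M + M*d)
(A(Q, 475) - 315216) + (-79204 + 1/(-22932 - 108002)) = (-4*(1 + 475) - 315216) + (-79204 + 1/(-22932 - 108002)) = (-4*476 - 315216) + (-79204 + 1/(-130934)) = (-1904 - 315216) + (-79204 - 1/130934) = -317120 - 10370496537/130934 = -51892286617/130934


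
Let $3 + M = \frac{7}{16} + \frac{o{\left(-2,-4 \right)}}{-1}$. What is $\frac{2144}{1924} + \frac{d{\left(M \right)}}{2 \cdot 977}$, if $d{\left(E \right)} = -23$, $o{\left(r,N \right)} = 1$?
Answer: $\frac{1036281}{939874} \approx 1.1026$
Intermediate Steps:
$M = - \frac{57}{16}$ ($M = -3 + \left(\frac{7}{16} + 1 \frac{1}{-1}\right) = -3 + \left(7 \cdot \frac{1}{16} + 1 \left(-1\right)\right) = -3 + \left(\frac{7}{16} - 1\right) = -3 - \frac{9}{16} = - \frac{57}{16} \approx -3.5625$)
$\frac{2144}{1924} + \frac{d{\left(M \right)}}{2 \cdot 977} = \frac{2144}{1924} - \frac{23}{2 \cdot 977} = 2144 \cdot \frac{1}{1924} - \frac{23}{1954} = \frac{536}{481} - \frac{23}{1954} = \frac{1036281}{939874}$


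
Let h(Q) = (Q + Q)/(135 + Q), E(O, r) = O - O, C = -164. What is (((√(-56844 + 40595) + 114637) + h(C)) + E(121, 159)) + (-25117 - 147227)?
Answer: -1673175/29 + I*√16249 ≈ -57696.0 + 127.47*I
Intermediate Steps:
E(O, r) = 0
h(Q) = 2*Q/(135 + Q) (h(Q) = (2*Q)/(135 + Q) = 2*Q/(135 + Q))
(((√(-56844 + 40595) + 114637) + h(C)) + E(121, 159)) + (-25117 - 147227) = (((√(-56844 + 40595) + 114637) + 2*(-164)/(135 - 164)) + 0) + (-25117 - 147227) = (((√(-16249) + 114637) + 2*(-164)/(-29)) + 0) - 172344 = (((I*√16249 + 114637) + 2*(-164)*(-1/29)) + 0) - 172344 = (((114637 + I*√16249) + 328/29) + 0) - 172344 = ((3324801/29 + I*√16249) + 0) - 172344 = (3324801/29 + I*√16249) - 172344 = -1673175/29 + I*√16249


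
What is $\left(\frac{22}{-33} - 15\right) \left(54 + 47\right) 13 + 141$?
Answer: $- \frac{61288}{3} \approx -20429.0$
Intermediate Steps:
$\left(\frac{22}{-33} - 15\right) \left(54 + 47\right) 13 + 141 = \left(22 \left(- \frac{1}{33}\right) - 15\right) 101 \cdot 13 + 141 = \left(- \frac{2}{3} - 15\right) 101 \cdot 13 + 141 = \left(- \frac{47}{3}\right) 101 \cdot 13 + 141 = \left(- \frac{4747}{3}\right) 13 + 141 = - \frac{61711}{3} + 141 = - \frac{61288}{3}$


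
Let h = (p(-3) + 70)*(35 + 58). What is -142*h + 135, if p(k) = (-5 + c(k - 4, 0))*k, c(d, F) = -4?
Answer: -1280847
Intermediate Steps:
p(k) = -9*k (p(k) = (-5 - 4)*k = -9*k)
h = 9021 (h = (-9*(-3) + 70)*(35 + 58) = (27 + 70)*93 = 97*93 = 9021)
-142*h + 135 = -142*9021 + 135 = -1280982 + 135 = -1280847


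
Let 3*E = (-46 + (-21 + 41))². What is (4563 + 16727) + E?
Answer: 64546/3 ≈ 21515.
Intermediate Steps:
E = 676/3 (E = (-46 + (-21 + 41))²/3 = (-46 + 20)²/3 = (⅓)*(-26)² = (⅓)*676 = 676/3 ≈ 225.33)
(4563 + 16727) + E = (4563 + 16727) + 676/3 = 21290 + 676/3 = 64546/3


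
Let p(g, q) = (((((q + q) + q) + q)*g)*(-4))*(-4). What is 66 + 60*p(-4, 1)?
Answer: -15294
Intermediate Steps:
p(g, q) = 64*g*q (p(g, q) = ((((2*q + q) + q)*g)*(-4))*(-4) = (((3*q + q)*g)*(-4))*(-4) = (((4*q)*g)*(-4))*(-4) = ((4*g*q)*(-4))*(-4) = -16*g*q*(-4) = 64*g*q)
66 + 60*p(-4, 1) = 66 + 60*(64*(-4)*1) = 66 + 60*(-256) = 66 - 15360 = -15294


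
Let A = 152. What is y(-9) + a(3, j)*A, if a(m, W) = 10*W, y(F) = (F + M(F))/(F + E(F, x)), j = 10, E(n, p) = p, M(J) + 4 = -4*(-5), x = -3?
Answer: 182393/12 ≈ 15199.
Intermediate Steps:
M(J) = 16 (M(J) = -4 - 4*(-5) = -4 + 20 = 16)
y(F) = (16 + F)/(-3 + F) (y(F) = (F + 16)/(F - 3) = (16 + F)/(-3 + F))
y(-9) + a(3, j)*A = (16 - 9)/(-3 - 9) + (10*10)*152 = 7/(-12) + 100*152 = -1/12*7 + 15200 = -7/12 + 15200 = 182393/12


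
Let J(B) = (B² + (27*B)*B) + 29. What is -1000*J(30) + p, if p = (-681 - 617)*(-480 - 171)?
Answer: -24384002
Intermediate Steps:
p = 844998 (p = -1298*(-651) = 844998)
J(B) = 29 + 28*B² (J(B) = (B² + 27*B²) + 29 = 28*B² + 29 = 29 + 28*B²)
-1000*J(30) + p = -1000*(29 + 28*30²) + 844998 = -1000*(29 + 28*900) + 844998 = -1000*(29 + 25200) + 844998 = -1000*25229 + 844998 = -25229000 + 844998 = -24384002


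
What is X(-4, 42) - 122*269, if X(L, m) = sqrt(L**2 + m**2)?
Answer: -32818 + 2*sqrt(445) ≈ -32776.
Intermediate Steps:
X(-4, 42) - 122*269 = sqrt((-4)**2 + 42**2) - 122*269 = sqrt(16 + 1764) - 32818 = sqrt(1780) - 32818 = 2*sqrt(445) - 32818 = -32818 + 2*sqrt(445)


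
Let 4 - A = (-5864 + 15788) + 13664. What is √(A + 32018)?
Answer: √8434 ≈ 91.837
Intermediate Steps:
A = -23584 (A = 4 - ((-5864 + 15788) + 13664) = 4 - (9924 + 13664) = 4 - 1*23588 = 4 - 23588 = -23584)
√(A + 32018) = √(-23584 + 32018) = √8434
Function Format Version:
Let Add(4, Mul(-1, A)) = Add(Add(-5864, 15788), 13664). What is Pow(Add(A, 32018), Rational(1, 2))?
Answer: Pow(8434, Rational(1, 2)) ≈ 91.837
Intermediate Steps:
A = -23584 (A = Add(4, Mul(-1, Add(Add(-5864, 15788), 13664))) = Add(4, Mul(-1, Add(9924, 13664))) = Add(4, Mul(-1, 23588)) = Add(4, -23588) = -23584)
Pow(Add(A, 32018), Rational(1, 2)) = Pow(Add(-23584, 32018), Rational(1, 2)) = Pow(8434, Rational(1, 2))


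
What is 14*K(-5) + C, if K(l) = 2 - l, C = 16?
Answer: 114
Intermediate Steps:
14*K(-5) + C = 14*(2 - 1*(-5)) + 16 = 14*(2 + 5) + 16 = 14*7 + 16 = 98 + 16 = 114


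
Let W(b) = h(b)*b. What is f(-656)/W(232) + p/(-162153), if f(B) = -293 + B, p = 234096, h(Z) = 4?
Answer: -123708095/50159328 ≈ -2.4663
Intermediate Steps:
W(b) = 4*b
f(-656)/W(232) + p/(-162153) = (-293 - 656)/((4*232)) + 234096/(-162153) = -949/928 + 234096*(-1/162153) = -949*1/928 - 78032/54051 = -949/928 - 78032/54051 = -123708095/50159328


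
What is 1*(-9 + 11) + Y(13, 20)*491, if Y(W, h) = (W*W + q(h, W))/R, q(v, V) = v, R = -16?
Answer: -92767/16 ≈ -5797.9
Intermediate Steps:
Y(W, h) = -h/16 - W**2/16 (Y(W, h) = (W*W + h)/(-16) = (W**2 + h)*(-1/16) = (h + W**2)*(-1/16) = -h/16 - W**2/16)
1*(-9 + 11) + Y(13, 20)*491 = 1*(-9 + 11) + (-1/16*20 - 1/16*13**2)*491 = 1*2 + (-5/4 - 1/16*169)*491 = 2 + (-5/4 - 169/16)*491 = 2 - 189/16*491 = 2 - 92799/16 = -92767/16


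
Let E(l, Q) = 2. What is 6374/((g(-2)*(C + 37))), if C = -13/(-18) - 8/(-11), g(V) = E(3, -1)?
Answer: 631026/7613 ≈ 82.888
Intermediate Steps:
g(V) = 2
C = 287/198 (C = -13*(-1/18) - 8*(-1/11) = 13/18 + 8/11 = 287/198 ≈ 1.4495)
6374/((g(-2)*(C + 37))) = 6374/((2*(287/198 + 37))) = 6374/((2*(7613/198))) = 6374/(7613/99) = 6374*(99/7613) = 631026/7613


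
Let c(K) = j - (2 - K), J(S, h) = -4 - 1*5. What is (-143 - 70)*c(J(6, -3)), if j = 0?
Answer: 2343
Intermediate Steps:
J(S, h) = -9 (J(S, h) = -4 - 5 = -9)
c(K) = -2 + K (c(K) = 0 - (2 - K) = 0 + (-2 + K) = -2 + K)
(-143 - 70)*c(J(6, -3)) = (-143 - 70)*(-2 - 9) = -213*(-11) = 2343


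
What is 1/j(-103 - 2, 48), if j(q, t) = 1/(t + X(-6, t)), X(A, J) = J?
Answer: 96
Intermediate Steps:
j(q, t) = 1/(2*t) (j(q, t) = 1/(t + t) = 1/(2*t))
1/j(-103 - 2, 48) = 1/((½)/48) = 1/((½)*(1/48)) = 1/(1/96) = 96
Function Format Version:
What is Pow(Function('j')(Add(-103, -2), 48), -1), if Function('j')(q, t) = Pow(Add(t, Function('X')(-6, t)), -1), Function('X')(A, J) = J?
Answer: 96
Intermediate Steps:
Function('j')(q, t) = Mul(Rational(1, 2), Pow(t, -1)) (Function('j')(q, t) = Pow(Add(t, t), -1) = Pow(Mul(2, t), -1) = Mul(Rational(1, 2), Pow(t, -1)))
Pow(Function('j')(Add(-103, -2), 48), -1) = Pow(Mul(Rational(1, 2), Pow(48, -1)), -1) = Pow(Mul(Rational(1, 2), Rational(1, 48)), -1) = Pow(Rational(1, 96), -1) = 96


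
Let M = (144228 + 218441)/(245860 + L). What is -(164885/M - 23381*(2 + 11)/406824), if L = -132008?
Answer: -7636988025093923/147542453256 ≈ -51761.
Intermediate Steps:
M = 362669/113852 (M = (144228 + 218441)/(245860 - 132008) = 362669/113852 ≈ 3.1854)
-(164885/M - 23381*(2 + 11)/406824) = -(164885/(362669/113852) - 23381*(2 + 11)/406824) = -(164885*(113852/362669) - 23381*13*(1/406824)) = -(18772487020/362669 - 303953*1/406824) = -(18772487020/362669 - 303953/406824) = -1*7636988025093923/147542453256 = -7636988025093923/147542453256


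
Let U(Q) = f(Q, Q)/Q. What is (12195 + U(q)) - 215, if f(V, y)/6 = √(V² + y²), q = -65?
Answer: 11980 - 6*√2 ≈ 11972.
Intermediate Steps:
f(V, y) = 6*√(V² + y²)
U(Q) = 6*√2*√(Q²)/Q (U(Q) = (6*√(Q² + Q²))/Q = (6*√(2*Q²))/Q = (6*(√2*√(Q²)))/Q = (6*√2*√(Q²))/Q = 6*√2*√(Q²)/Q)
(12195 + U(q)) - 215 = (12195 + 6*√2*√((-65)²)/(-65)) - 215 = (12195 + 6*√2*(-1/65)*√4225) - 215 = (12195 + 6*√2*(-1/65)*65) - 215 = (12195 - 6*√2) - 215 = 11980 - 6*√2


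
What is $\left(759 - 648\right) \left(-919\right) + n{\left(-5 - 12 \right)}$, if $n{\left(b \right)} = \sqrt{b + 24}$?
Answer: $-102009 + \sqrt{7} \approx -1.0201 \cdot 10^{5}$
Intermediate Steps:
$n{\left(b \right)} = \sqrt{24 + b}$
$\left(759 - 648\right) \left(-919\right) + n{\left(-5 - 12 \right)} = \left(759 - 648\right) \left(-919\right) + \sqrt{24 - 17} = 111 \left(-919\right) + \sqrt{24 - 17} = -102009 + \sqrt{24 - 17} = -102009 + \sqrt{7}$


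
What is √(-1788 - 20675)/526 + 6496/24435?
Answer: 6496/24435 + I*√22463/526 ≈ 0.26585 + 0.28494*I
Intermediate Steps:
√(-1788 - 20675)/526 + 6496/24435 = √(-22463)*(1/526) + 6496*(1/24435) = (I*√22463)*(1/526) + 6496/24435 = I*√22463/526 + 6496/24435 = 6496/24435 + I*√22463/526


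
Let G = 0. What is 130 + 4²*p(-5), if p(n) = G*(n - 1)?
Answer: 130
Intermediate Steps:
p(n) = 0 (p(n) = 0*(n - 1) = 0*(-1 + n) = 0)
130 + 4²*p(-5) = 130 + 4²*0 = 130 + 16*0 = 130 + 0 = 130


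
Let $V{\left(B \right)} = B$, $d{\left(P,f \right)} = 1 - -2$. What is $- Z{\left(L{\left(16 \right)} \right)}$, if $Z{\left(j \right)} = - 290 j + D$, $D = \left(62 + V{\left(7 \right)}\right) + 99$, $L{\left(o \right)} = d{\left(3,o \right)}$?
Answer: $702$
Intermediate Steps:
$d{\left(P,f \right)} = 3$ ($d{\left(P,f \right)} = 1 + 2 = 3$)
$L{\left(o \right)} = 3$
$D = 168$ ($D = \left(62 + 7\right) + 99 = 69 + 99 = 168$)
$Z{\left(j \right)} = 168 - 290 j$ ($Z{\left(j \right)} = - 290 j + 168 = 168 - 290 j$)
$- Z{\left(L{\left(16 \right)} \right)} = - (168 - 870) = \left(-1\right) \left(-702\right) = 702$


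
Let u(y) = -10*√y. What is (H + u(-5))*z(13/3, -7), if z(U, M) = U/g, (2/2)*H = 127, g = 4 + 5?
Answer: 1651/27 - 130*I*√5/27 ≈ 61.148 - 10.766*I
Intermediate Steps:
g = 9
H = 127
z(U, M) = U/9
(H + u(-5))*z(13/3, -7) = (127 - 10*I*√5)*((13/3)/9) = (127 - 10*I*√5)*((13*(⅓))/9) = (127 - 10*I*√5)*((⅑)*(13/3)) = (127 - 10*I*√5)*(13/27) = 1651/27 - 130*I*√5/27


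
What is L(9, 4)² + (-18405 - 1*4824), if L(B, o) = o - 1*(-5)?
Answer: -23148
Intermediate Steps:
L(B, o) = 5 + o (L(B, o) = o + 5 = 5 + o)
L(9, 4)² + (-18405 - 1*4824) = (5 + 4)² + (-18405 - 1*4824) = 9² + (-18405 - 4824) = 81 - 23229 = -23148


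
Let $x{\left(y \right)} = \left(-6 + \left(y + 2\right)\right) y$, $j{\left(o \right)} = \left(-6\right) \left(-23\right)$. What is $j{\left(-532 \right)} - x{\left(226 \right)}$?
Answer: $-50034$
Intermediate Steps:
$j{\left(o \right)} = 138$
$x{\left(y \right)} = y \left(-4 + y\right)$ ($x{\left(y \right)} = \left(-6 + \left(2 + y\right)\right) y = \left(-4 + y\right) y = y \left(-4 + y\right)$)
$j{\left(-532 \right)} - x{\left(226 \right)} = 138 - 226 \left(-4 + 226\right) = 138 - 226 \cdot 222 = 138 - 50172 = -50034$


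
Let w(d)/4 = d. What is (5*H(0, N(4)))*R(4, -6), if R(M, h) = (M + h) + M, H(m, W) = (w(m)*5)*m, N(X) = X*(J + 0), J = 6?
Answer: 0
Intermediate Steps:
w(d) = 4*d
N(X) = 6*X (N(X) = X*(6 + 0) = X*6 = 6*X)
H(m, W) = 20*m**2 (H(m, W) = ((4*m)*5)*m = (20*m)*m = 20*m**2)
R(M, h) = h + 2*M
(5*H(0, N(4)))*R(4, -6) = (5*(20*0**2))*(-6 + 2*4) = (5*(20*0))*(-6 + 8) = (5*0)*2 = 0*2 = 0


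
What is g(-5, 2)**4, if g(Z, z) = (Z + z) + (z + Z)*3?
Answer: 20736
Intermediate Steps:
g(Z, z) = 4*Z + 4*z (g(Z, z) = (Z + z) + (Z + z)*3 = (Z + z) + (3*Z + 3*z) = 4*Z + 4*z)
g(-5, 2)**4 = (4*(-5) + 4*2)**4 = (-20 + 8)**4 = (-12)**4 = 20736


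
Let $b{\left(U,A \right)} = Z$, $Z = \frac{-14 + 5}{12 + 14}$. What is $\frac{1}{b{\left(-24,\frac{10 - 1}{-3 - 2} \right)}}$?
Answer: $- \frac{26}{9} \approx -2.8889$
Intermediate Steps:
$Z = - \frac{9}{26} \approx -0.34615$
$b{\left(U,A \right)} = - \frac{9}{26}$
$\frac{1}{b{\left(-24,\frac{10 - 1}{-3 - 2} \right)}} = \frac{1}{- \frac{9}{26}} = - \frac{26}{9}$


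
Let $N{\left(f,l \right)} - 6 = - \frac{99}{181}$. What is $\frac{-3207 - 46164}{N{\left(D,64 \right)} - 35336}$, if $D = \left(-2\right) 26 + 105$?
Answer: $\frac{1276593}{913547} \approx 1.3974$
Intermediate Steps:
$D = 53$ ($D = -52 + 105 = 53$)
$N{\left(f,l \right)} = \frac{987}{181}$ ($N{\left(f,l \right)} = 6 - \frac{99}{181} = \frac{987}{181}$)
$\frac{-3207 - 46164}{N{\left(D,64 \right)} - 35336} = \frac{-3207 - 46164}{\frac{987}{181} - 35336} = - \frac{49371}{- \frac{6394829}{181}} = \left(-49371\right) \left(- \frac{181}{6394829}\right) = \frac{1276593}{913547}$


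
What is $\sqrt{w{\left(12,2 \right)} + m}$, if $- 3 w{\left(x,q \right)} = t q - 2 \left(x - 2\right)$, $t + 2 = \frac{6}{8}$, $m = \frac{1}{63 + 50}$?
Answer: $\frac{\sqrt{383522}}{226} \approx 2.7402$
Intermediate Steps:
$m = \frac{1}{113} \approx 0.0088496$
$t = - \frac{5}{4}$ ($t = -2 + \frac{6}{8} = -2 + 6 \cdot \frac{1}{8} = -2 + \frac{3}{4} = - \frac{5}{4} \approx -1.25$)
$w{\left(x,q \right)} = - \frac{4}{3} + \frac{2 x}{3} + \frac{5 q}{12}$ ($w{\left(x,q \right)} = - \frac{- \frac{5 q}{4} - 2 \left(x - 2\right)}{3} = - \frac{- \frac{5 q}{4} - 2 \left(-2 + x\right)}{3} = - \frac{- \frac{5 q}{4} - \left(-4 + 2 x\right)}{3} = - \frac{4 - 2 x - \frac{5 q}{4}}{3} = - \frac{4}{3} + \frac{2 x}{3} + \frac{5 q}{12}$)
$\sqrt{w{\left(12,2 \right)} + m} = \sqrt{\left(- \frac{4}{3} + \frac{2}{3} \cdot 12 + \frac{5}{12} \cdot 2\right) + \frac{1}{113}} = \sqrt{\left(- \frac{4}{3} + 8 + \frac{5}{6}\right) + \frac{1}{113}} = \sqrt{\frac{15}{2} + \frac{1}{113}} = \sqrt{\frac{1697}{226}} = \frac{\sqrt{383522}}{226}$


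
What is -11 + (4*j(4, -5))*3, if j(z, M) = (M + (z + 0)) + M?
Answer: -83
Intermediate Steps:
j(z, M) = z + 2*M (j(z, M) = (M + z) + M = z + 2*M)
-11 + (4*j(4, -5))*3 = -11 + (4*(4 + 2*(-5)))*3 = -11 + (4*(4 - 10))*3 = -11 + (4*(-6))*3 = -11 - 24*3 = -11 - 72 = -83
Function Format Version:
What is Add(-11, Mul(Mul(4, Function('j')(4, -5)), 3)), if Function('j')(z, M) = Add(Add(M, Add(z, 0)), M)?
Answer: -83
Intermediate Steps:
Function('j')(z, M) = Add(z, Mul(2, M)) (Function('j')(z, M) = Add(Add(M, z), M) = Add(z, Mul(2, M)))
Add(-11, Mul(Mul(4, Function('j')(4, -5)), 3)) = Add(-11, Mul(Mul(4, Add(4, Mul(2, -5))), 3)) = Add(-11, Mul(Mul(4, Add(4, -10)), 3)) = Add(-11, Mul(Mul(4, -6), 3)) = Add(-11, Mul(-24, 3)) = Add(-11, -72) = -83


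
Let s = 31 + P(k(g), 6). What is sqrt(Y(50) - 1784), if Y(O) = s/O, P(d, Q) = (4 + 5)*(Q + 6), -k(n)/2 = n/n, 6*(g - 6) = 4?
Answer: I*sqrt(178122)/10 ≈ 42.205*I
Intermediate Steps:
g = 20/3 (g = 6 + (1/6)*4 = 6 + 2/3 = 20/3 ≈ 6.6667)
k(n) = -2 (k(n) = -2*n/n = -2*1 = -2)
P(d, Q) = 54 + 9*Q (P(d, Q) = 9*(6 + Q) = 54 + 9*Q)
s = 139 (s = 31 + (54 + 9*6) = 31 + (54 + 54) = 31 + 108 = 139)
Y(O) = 139/O
sqrt(Y(50) - 1784) = sqrt(139/50 - 1784) = sqrt(-89061/50) = I*sqrt(178122)/10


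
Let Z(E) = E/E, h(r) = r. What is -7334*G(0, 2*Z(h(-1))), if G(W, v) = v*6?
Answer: -88008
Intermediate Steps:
Z(E) = 1
G(W, v) = 6*v
-7334*G(0, 2*Z(h(-1))) = -44004*2*1 = -44004*2 = -7334*12 = -88008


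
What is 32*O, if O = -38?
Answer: -1216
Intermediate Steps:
32*O = 32*(-38) = -1216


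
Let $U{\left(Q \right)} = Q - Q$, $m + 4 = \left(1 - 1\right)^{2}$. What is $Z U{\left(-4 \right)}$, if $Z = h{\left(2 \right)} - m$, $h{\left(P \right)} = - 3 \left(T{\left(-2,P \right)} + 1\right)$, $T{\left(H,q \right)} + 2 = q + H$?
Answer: $0$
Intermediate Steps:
$T{\left(H,q \right)} = -2 + H + q$ ($T{\left(H,q \right)} = -2 + \left(q + H\right) = -2 + \left(H + q\right) = -2 + H + q$)
$h{\left(P \right)} = 9 - 3 P$ ($h{\left(P \right)} = - 3 \left(\left(-2 - 2 + P\right) + 1\right) = - 3 \left(\left(-4 + P\right) + 1\right) = - 3 \left(-3 + P\right) = 9 - 3 P$)
$m = -4$ ($m = -4 + \left(1 - 1\right)^{2} = -4 + 0^{2} = -4 + 0 = -4$)
$U{\left(Q \right)} = 0$
$Z = 7$ ($Z = \left(9 - 6\right) - -4 = \left(9 - 6\right) + 4 = 3 + 4 = 7$)
$Z U{\left(-4 \right)} = 7 \cdot 0 = 0$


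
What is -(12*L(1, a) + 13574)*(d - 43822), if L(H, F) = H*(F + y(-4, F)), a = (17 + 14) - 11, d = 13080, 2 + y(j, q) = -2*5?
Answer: 420243140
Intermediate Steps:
y(j, q) = -12 (y(j, q) = -2 - 2*5 = -2 - 10 = -12)
a = 20 (a = 31 - 11 = 20)
L(H, F) = H*(-12 + F) (L(H, F) = H*(F - 12) = H*(-12 + F))
-(12*L(1, a) + 13574)*(d - 43822) = -(12*(1*(-12 + 20)) + 13574)*(13080 - 43822) = -(12*(1*8) + 13574)*(-30742) = -(12*8 + 13574)*(-30742) = -(96 + 13574)*(-30742) = -13670*(-30742) = -1*(-420243140) = 420243140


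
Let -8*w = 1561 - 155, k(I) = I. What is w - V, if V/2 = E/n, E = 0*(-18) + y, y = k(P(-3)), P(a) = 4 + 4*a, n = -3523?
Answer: -2476733/14092 ≈ -175.75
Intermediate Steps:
y = -8 (y = 4 + 4*(-3) = 4 - 12 = -8)
w = -703/4 (w = -(1561 - 155)/8 = -⅛*1406 = -703/4 ≈ -175.75)
E = -8 (E = 0*(-18) - 8 = 0 - 8 = -8)
V = 16/3523 (V = 2*(-8/(-3523)) = 2*(-8*(-1/3523)) = 2*(8/3523) = 16/3523 ≈ 0.0045416)
w - V = -703/4 - 1*16/3523 = -703/4 - 16/3523 = -2476733/14092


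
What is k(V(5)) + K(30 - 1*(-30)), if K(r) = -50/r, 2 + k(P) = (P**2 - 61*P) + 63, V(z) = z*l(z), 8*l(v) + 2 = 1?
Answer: 18947/192 ≈ 98.682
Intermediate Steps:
l(v) = -1/8 (l(v) = -1/4 + (1/8)*1 = -1/4 + 1/8 = -1/8)
V(z) = -z/8 (V(z) = z*(-1/8) = -z/8)
k(P) = 61 + P**2 - 61*P (k(P) = -2 + ((P**2 - 61*P) + 63) = -2 + (63 + P**2 - 61*P) = 61 + P**2 - 61*P)
k(V(5)) + K(30 - 1*(-30)) = (61 + (-1/8*5)**2 - (-61)*5/8) - 50/(30 - 1*(-30)) = (61 + (-5/8)**2 - 61*(-5/8)) - 50/(30 + 30) = (61 + 25/64 + 305/8) - 50/60 = 6369/64 - 50*1/60 = 6369/64 - 5/6 = 18947/192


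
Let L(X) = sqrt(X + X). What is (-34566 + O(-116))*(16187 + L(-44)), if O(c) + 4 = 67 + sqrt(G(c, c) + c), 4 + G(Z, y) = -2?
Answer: -(16187 + 2*I*sqrt(22))*(34503 - I*sqrt(122)) ≈ -5.585e+8 - 1.4488e+5*I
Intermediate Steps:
G(Z, y) = -6 (G(Z, y) = -4 - 2 = -6)
L(X) = sqrt(2)*sqrt(X) (L(X) = sqrt(2*X) = sqrt(2)*sqrt(X))
O(c) = 63 + sqrt(-6 + c) (O(c) = -4 + (67 + sqrt(-6 + c)) = 63 + sqrt(-6 + c))
(-34566 + O(-116))*(16187 + L(-44)) = (-34566 + (63 + sqrt(-6 - 116)))*(16187 + sqrt(2)*sqrt(-44)) = (-34566 + (63 + sqrt(-122)))*(16187 + sqrt(2)*(2*I*sqrt(11))) = (-34566 + (63 + I*sqrt(122)))*(16187 + 2*I*sqrt(22)) = (-34503 + I*sqrt(122))*(16187 + 2*I*sqrt(22))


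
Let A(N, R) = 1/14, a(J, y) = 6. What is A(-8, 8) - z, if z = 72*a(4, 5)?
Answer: -6047/14 ≈ -431.93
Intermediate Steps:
A(N, R) = 1/14
z = 432 (z = 72*6 = 432)
A(-8, 8) - z = 1/14 - 1*432 = 1/14 - 432 = -6047/14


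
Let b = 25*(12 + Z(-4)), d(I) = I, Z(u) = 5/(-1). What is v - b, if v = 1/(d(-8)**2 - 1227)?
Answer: -203526/1163 ≈ -175.00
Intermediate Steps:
Z(u) = -5 (Z(u) = 5*(-1) = -5)
b = 175 (b = 25*(12 - 5) = 25*7 = 175)
v = -1/1163 (v = 1/((-8)**2 - 1227) = 1/(64 - 1227) = 1/(-1163) = -1/1163 ≈ -0.00085985)
v - b = -1/1163 - 1*175 = -1/1163 - 175 = -203526/1163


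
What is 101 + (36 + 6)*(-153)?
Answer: -6325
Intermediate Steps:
101 + (36 + 6)*(-153) = 101 + 42*(-153) = 101 - 6426 = -6325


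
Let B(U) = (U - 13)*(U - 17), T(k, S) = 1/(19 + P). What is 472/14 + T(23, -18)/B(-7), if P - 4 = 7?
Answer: 3398407/100800 ≈ 33.714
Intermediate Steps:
P = 11 (P = 4 + 7 = 11)
T(k, S) = 1/30 (T(k, S) = 1/(19 + 11) = 1/30)
B(U) = (-17 + U)*(-13 + U) (B(U) = (-13 + U)*(-17 + U) = (-17 + U)*(-13 + U))
472/14 + T(23, -18)/B(-7) = 472/14 + 1/(30*(221 + (-7)**2 - 30*(-7))) = 472*(1/14) + 1/(30*(221 + 49 + 210)) = 236/7 + (1/30)/480 = 236/7 + (1/30)*(1/480) = 236/7 + 1/14400 = 3398407/100800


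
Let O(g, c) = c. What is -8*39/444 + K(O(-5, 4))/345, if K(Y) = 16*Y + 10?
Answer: -6232/12765 ≈ -0.48821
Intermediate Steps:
K(Y) = 10 + 16*Y
-8*39/444 + K(O(-5, 4))/345 = -8*39/444 + (10 + 16*4)/345 = -312*1/444 + (10 + 64)*(1/345) = -26/37 + 74*(1/345) = -26/37 + 74/345 = -6232/12765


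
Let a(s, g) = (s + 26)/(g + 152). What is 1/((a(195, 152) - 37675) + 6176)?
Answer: -304/9575475 ≈ -3.1748e-5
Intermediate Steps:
a(s, g) = (26 + s)/(152 + g)
1/((a(195, 152) - 37675) + 6176) = 1/(((26 + 195)/(152 + 152) - 37675) + 6176) = 1/((221/304 - 37675) + 6176) = 1/(-11452979/304 + 6176) = 1/(-9575475/304) = -304/9575475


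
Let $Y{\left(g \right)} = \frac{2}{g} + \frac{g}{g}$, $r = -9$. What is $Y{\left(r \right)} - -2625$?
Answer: $\frac{23632}{9} \approx 2625.8$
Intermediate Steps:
$Y{\left(g \right)} = 1 + \frac{2}{g}$ ($Y{\left(g \right)} = \frac{2}{g} + 1 = 1 + \frac{2}{g}$)
$Y{\left(r \right)} - -2625 = \frac{2 - 9}{-9} - -2625 = \left(- \frac{1}{9}\right) \left(-7\right) + 2625 = \frac{7}{9} + 2625 = \frac{23632}{9}$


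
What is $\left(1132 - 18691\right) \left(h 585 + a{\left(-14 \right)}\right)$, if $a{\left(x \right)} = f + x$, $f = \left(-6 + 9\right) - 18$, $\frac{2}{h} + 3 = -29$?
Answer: $\frac{18419391}{16} \approx 1.1512 \cdot 10^{6}$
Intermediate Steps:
$h = - \frac{1}{16}$ ($h = \frac{2}{-3 - 29} = \frac{2}{-32} = 2 \left(- \frac{1}{32}\right) = - \frac{1}{16} \approx -0.0625$)
$f = -15$ ($f = 3 - 18 = -15$)
$a{\left(x \right)} = -15 + x$
$\left(1132 - 18691\right) \left(h 585 + a{\left(-14 \right)}\right) = \left(1132 - 18691\right) \left(\left(- \frac{1}{16}\right) 585 - 29\right) = - 17559 \left(- \frac{585}{16} - 29\right) = \left(-17559\right) \left(- \frac{1049}{16}\right) = \frac{18419391}{16}$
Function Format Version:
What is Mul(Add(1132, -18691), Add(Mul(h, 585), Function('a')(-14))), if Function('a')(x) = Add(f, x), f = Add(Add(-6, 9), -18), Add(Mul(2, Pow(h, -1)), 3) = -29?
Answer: Rational(18419391, 16) ≈ 1.1512e+6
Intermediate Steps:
h = Rational(-1, 16) (h = Mul(2, Pow(Add(-3, -29), -1)) = Mul(2, Pow(-32, -1)) = Mul(2, Rational(-1, 32)) = Rational(-1, 16) ≈ -0.062500)
f = -15 (f = Add(3, -18) = -15)
Function('a')(x) = Add(-15, x)
Mul(Add(1132, -18691), Add(Mul(h, 585), Function('a')(-14))) = Mul(Add(1132, -18691), Add(Mul(Rational(-1, 16), 585), Add(-15, -14))) = Mul(-17559, Add(Rational(-585, 16), -29)) = Mul(-17559, Rational(-1049, 16)) = Rational(18419391, 16)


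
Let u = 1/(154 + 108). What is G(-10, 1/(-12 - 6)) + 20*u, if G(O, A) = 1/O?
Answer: -31/1310 ≈ -0.023664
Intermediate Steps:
u = 1/262 ≈ 0.0038168
G(-10, 1/(-12 - 6)) + 20*u = 1/(-10) + 20*(1/262) = -⅒ + 10/131 = -31/1310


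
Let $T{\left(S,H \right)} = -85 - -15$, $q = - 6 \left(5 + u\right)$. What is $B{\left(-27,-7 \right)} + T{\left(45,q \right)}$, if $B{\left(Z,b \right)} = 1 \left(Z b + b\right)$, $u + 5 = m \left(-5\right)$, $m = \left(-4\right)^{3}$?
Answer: $112$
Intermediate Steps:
$m = -64$
$u = 315$ ($u = -5 - -320 = -5 + 320 = 315$)
$q = -1920$ ($q = - 6 \left(5 + 315\right) = \left(-6\right) 320 = -1920$)
$B{\left(Z,b \right)} = b + Z b$ ($B{\left(Z,b \right)} = 1 \left(b + Z b\right) = b + Z b$)
$T{\left(S,H \right)} = -70$ ($T{\left(S,H \right)} = -85 + 15 = -70$)
$B{\left(-27,-7 \right)} + T{\left(45,q \right)} = - 7 \left(1 - 27\right) - 70 = \left(-7\right) \left(-26\right) - 70 = 182 - 70 = 112$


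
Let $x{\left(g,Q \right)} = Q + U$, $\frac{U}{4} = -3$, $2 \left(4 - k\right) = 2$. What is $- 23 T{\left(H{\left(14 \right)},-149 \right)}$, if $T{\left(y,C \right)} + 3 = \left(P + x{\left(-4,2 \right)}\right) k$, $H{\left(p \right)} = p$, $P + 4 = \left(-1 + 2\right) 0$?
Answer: $1035$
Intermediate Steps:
$k = 3$ ($k = 4 - 1 = 3$)
$P = -4$ ($P = -4 + \left(-1 + 2\right) 0 = -4 + 1 \cdot 0 = -4 + 0 = -4$)
$U = -12$ ($U = 4 \left(-3\right) = -12$)
$x{\left(g,Q \right)} = -12 + Q$ ($x{\left(g,Q \right)} = Q - 12 = -12 + Q$)
$T{\left(y,C \right)} = -45$ ($T{\left(y,C \right)} = -3 + \left(-4 + \left(-12 + 2\right)\right) 3 = -3 + \left(-4 - 10\right) 3 = -3 - 42 = -45$)
$- 23 T{\left(H{\left(14 \right)},-149 \right)} = \left(-23\right) \left(-45\right) = 1035$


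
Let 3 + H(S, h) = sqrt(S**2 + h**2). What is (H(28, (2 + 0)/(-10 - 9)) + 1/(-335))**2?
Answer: 32128162296/40513225 - 4024*sqrt(70757)/6365 ≈ 624.86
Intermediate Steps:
H(S, h) = -3 + sqrt(S**2 + h**2)
(H(28, (2 + 0)/(-10 - 9)) + 1/(-335))**2 = ((-3 + sqrt(28**2 + ((2 + 0)/(-10 - 9))**2)) + 1/(-335))**2 = ((-3 + sqrt(784 + (2/(-19))**2)) - 1/335)**2 = ((-3 + sqrt(784 + (2*(-1/19))**2)) - 1/335)**2 = ((-3 + sqrt(784 + (-2/19)**2)) - 1/335)**2 = ((-3 + sqrt(784 + 4/361)) - 1/335)**2 = ((-3 + sqrt(283028/361)) - 1/335)**2 = ((-3 + 2*sqrt(70757)/19) - 1/335)**2 = (-1006/335 + 2*sqrt(70757)/19)**2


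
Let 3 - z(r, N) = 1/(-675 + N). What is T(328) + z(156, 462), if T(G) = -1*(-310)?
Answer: 66670/213 ≈ 313.00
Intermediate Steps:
z(r, N) = 3 - 1/(-675 + N)
T(G) = 310
T(328) + z(156, 462) = 310 + (-2026 + 3*462)/(-675 + 462) = 310 + (-2026 + 1386)/(-213) = 310 - 1/213*(-640) = 310 + 640/213 = 66670/213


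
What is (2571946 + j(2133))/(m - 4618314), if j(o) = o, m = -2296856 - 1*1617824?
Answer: -2574079/8532994 ≈ -0.30166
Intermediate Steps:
m = -3914680 (m = -2296856 - 1617824 = -3914680)
(2571946 + j(2133))/(m - 4618314) = (2571946 + 2133)/(-3914680 - 4618314) = 2574079/(-8532994) = 2574079*(-1/8532994) = -2574079/8532994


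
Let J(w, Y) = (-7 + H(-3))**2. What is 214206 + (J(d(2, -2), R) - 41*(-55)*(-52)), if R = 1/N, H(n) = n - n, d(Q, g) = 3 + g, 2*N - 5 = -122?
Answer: 96995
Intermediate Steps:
N = -117/2 (N = 5/2 + (1/2)*(-122) = 5/2 - 61 = -117/2 ≈ -58.500)
H(n) = 0
R = -2/117 (R = 1/(-117/2) = -2/117 ≈ -0.017094)
J(w, Y) = 49 (J(w, Y) = (-7 + 0)**2 = (-7)**2 = 49)
214206 + (J(d(2, -2), R) - 41*(-55)*(-52)) = 214206 + (49 - 41*(-55)*(-52)) = 214206 + (49 - (-2255)*(-52)) = 214206 + (49 - 1*117260) = 214206 + (49 - 117260) = 214206 - 117211 = 96995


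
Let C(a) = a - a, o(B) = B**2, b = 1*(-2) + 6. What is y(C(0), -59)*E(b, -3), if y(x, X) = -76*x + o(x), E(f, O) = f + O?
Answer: 0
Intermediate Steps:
b = 4 (b = -2 + 6 = 4)
C(a) = 0
E(f, O) = O + f
y(x, X) = x**2 - 76*x (y(x, X) = -76*x + x**2 = x**2 - 76*x)
y(C(0), -59)*E(b, -3) = (0*(-76 + 0))*(-3 + 4) = (0*(-76))*1 = 0*1 = 0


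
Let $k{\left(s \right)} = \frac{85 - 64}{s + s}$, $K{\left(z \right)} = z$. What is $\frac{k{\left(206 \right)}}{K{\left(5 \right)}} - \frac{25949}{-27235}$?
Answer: $\frac{2161075}{2244164} \approx 0.96298$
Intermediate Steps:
$k{\left(s \right)} = \frac{21}{2 s}$
$\frac{k{\left(206 \right)}}{K{\left(5 \right)}} - \frac{25949}{-27235} = \frac{\frac{21}{2} \cdot \frac{1}{206}}{5} - \frac{25949}{-27235} = \frac{21}{2} \cdot \frac{1}{206} \cdot \frac{1}{5} - - \frac{25949}{27235} = \frac{21}{412} \cdot \frac{1}{5} + \frac{25949}{27235} = \frac{21}{2060} + \frac{25949}{27235} = \frac{2161075}{2244164}$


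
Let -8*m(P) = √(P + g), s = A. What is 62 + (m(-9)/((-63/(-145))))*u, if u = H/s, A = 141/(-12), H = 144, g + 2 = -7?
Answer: 62 + 3480*I*√2/329 ≈ 62.0 + 14.959*I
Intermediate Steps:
g = -9 (g = -2 - 7 = -9)
A = -47/4 (A = 141*(-1/12) = -47/4 ≈ -11.750)
s = -47/4 ≈ -11.750
m(P) = -√(-9 + P)/8 (m(P) = -√(P - 9)/8 = -√(-9 + P)/8)
u = -576/47 (u = 144/(-47/4) = 144*(-4/47) = -576/47 ≈ -12.255)
62 + (m(-9)/((-63/(-145))))*u = 62 + ((-√(-9 - 9)/8)/((-63/(-145))))*(-576/47) = 62 + ((-3*I*√2/8)/((-63*(-1/145))))*(-576/47) = 62 + ((-3*I*√2/8)/(63/145))*(-576/47) = 62 + (-3*I*√2/8*(145/63))*(-576/47) = 62 - 145*I*√2/168*(-576/47) = 62 + 3480*I*√2/329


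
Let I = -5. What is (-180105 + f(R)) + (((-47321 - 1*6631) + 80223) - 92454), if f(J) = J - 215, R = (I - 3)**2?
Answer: -246439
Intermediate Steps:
R = 64 (R = (-5 - 3)**2 = (-8)**2 = 64)
f(J) = -215 + J
(-180105 + f(R)) + (((-47321 - 1*6631) + 80223) - 92454) = (-180105 + (-215 + 64)) + (((-47321 - 1*6631) + 80223) - 92454) = (-180105 - 151) + (((-47321 - 6631) + 80223) - 92454) = -180256 + ((-53952 + 80223) - 92454) = -180256 + (26271 - 92454) = -180256 - 66183 = -246439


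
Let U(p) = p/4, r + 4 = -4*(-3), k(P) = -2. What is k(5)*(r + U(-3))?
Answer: -29/2 ≈ -14.500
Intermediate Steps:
r = 8 (r = -4 - 4*(-3) = -4 + 12 = 8)
U(p) = p/4 (U(p) = p*(¼) = p/4)
k(5)*(r + U(-3)) = -2*(8 + (¼)*(-3)) = -2*(8 - ¾) = -2*29/4 = -29/2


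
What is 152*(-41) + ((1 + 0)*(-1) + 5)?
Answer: -6228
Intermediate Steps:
152*(-41) + ((1 + 0)*(-1) + 5) = -6232 + (1*(-1) + 5) = -6232 + (-1 + 5) = -6232 + 4 = -6228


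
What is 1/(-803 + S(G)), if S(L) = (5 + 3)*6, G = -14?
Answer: -1/755 ≈ -0.0013245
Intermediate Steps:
S(L) = 48 (S(L) = 8*6 = 48)
1/(-803 + S(G)) = 1/(-803 + 48) = 1/(-755) = -1/755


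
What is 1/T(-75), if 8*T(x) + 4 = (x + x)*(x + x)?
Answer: 1/2812 ≈ 0.00035562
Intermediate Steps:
T(x) = -1/2 + x**2/2 (T(x) = -1/2 + ((x + x)*(x + x))/8 = -1/2 + ((2*x)*(2*x))/8 = -1/2 + (4*x**2)/8 = -1/2 + x**2/2)
1/T(-75) = 1/(-1/2 + (1/2)*(-75)**2) = 1/(-1/2 + (1/2)*5625) = 1/(-1/2 + 5625/2) = 1/2812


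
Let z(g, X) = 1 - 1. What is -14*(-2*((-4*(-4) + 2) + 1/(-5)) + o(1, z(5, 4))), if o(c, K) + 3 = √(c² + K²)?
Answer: 2632/5 ≈ 526.40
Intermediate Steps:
z(g, X) = 0
o(c, K) = -3 + √(K² + c²) (o(c, K) = -3 + √(c² + K²) = -3 + √(K² + c²))
-14*(-2*((-4*(-4) + 2) + 1/(-5)) + o(1, z(5, 4))) = -14*(-2*((-4*(-4) + 2) + 1/(-5)) + (-3 + √(0² + 1²))) = -14*(-2*((16 + 2) - ⅕) + (-3 + √(0 + 1))) = -14*(-2*(18 - ⅕) + (-3 + √1)) = -14*(-2*89/5 + (-3 + 1)) = -14*(-178/5 - 2) = -14*(-188/5) = 2632/5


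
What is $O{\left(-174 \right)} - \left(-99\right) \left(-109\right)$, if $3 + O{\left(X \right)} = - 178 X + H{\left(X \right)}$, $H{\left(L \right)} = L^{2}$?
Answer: $50454$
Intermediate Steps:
$O{\left(X \right)} = -3 + X^{2} - 178 X$ ($O{\left(X \right)} = -3 + \left(- 178 X + X^{2}\right) = -3 + \left(X^{2} - 178 X\right) = -3 + X^{2} - 178 X$)
$O{\left(-174 \right)} - \left(-99\right) \left(-109\right) = \left(-3 + \left(-174\right)^{2} - -30972\right) - \left(-99\right) \left(-109\right) = \left(-3 + 30276 + 30972\right) - 10791 = 61245 - 10791 = 50454$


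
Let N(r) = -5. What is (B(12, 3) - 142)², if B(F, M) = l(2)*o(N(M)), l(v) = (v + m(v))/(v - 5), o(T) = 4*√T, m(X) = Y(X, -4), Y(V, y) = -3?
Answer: 181396/9 - 1136*I*√5/3 ≈ 20155.0 - 846.72*I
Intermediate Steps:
m(X) = -3
l(v) = (-3 + v)/(-5 + v) (l(v) = (v - 3)/(v - 5) = (-3 + v)/(-5 + v))
B(F, M) = 4*I*√5/3 (B(F, M) = ((-3 + 2)/(-5 + 2))*(4*√(-5)) = (-1/(-3))*(4*(I*√5)) = (-⅓*(-1))*(4*I*√5) = (4*I*√5)/3 = 4*I*√5/3)
(B(12, 3) - 142)² = (4*I*√5/3 - 142)² = (-142 + 4*I*√5/3)²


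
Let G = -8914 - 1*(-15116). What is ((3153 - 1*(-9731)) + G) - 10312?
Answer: 8774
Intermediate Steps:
G = 6202 (G = -8914 + 15116 = 6202)
((3153 - 1*(-9731)) + G) - 10312 = ((3153 - 1*(-9731)) + 6202) - 10312 = ((3153 + 9731) + 6202) - 10312 = (12884 + 6202) - 10312 = 19086 - 10312 = 8774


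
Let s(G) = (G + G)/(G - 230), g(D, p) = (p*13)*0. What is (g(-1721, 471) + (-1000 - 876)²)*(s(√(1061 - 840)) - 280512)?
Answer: -52006143251335840/52679 - 1618912960*√221/52679 ≈ -9.8723e+11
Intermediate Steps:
g(D, p) = 0 (g(D, p) = (13*p)*0 = 0)
s(G) = 2*G/(-230 + G) (s(G) = (2*G)/(-230 + G) = 2*G/(-230 + G))
(g(-1721, 471) + (-1000 - 876)²)*(s(√(1061 - 840)) - 280512) = (0 + (-1000 - 876)²)*(2*√(1061 - 840)/(-230 + √(1061 - 840)) - 280512) = (0 + (-1876)²)*(2*√221/(-230 + √221) - 280512) = (0 + 3519376)*(-280512 + 2*√221/(-230 + √221)) = 3519376*(-280512 + 2*√221/(-230 + √221)) = -987227200512 + 7038752*√221/(-230 + √221)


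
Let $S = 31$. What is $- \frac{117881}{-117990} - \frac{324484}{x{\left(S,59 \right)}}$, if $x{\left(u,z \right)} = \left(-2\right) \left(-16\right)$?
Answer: $- \frac{4785261871}{471960} \approx -10139.0$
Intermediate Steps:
$x{\left(u,z \right)} = 32$
$- \frac{117881}{-117990} - \frac{324484}{x{\left(S,59 \right)}} = - \frac{117881}{-117990} - \frac{324484}{32} = \left(-117881\right) \left(- \frac{1}{117990}\right) - \frac{81121}{8} = \frac{117881}{117990} - \frac{81121}{8} = - \frac{4785261871}{471960}$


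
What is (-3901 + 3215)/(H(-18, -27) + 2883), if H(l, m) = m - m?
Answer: -686/2883 ≈ -0.23795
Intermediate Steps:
H(l, m) = 0
(-3901 + 3215)/(H(-18, -27) + 2883) = (-3901 + 3215)/(0 + 2883) = -686/2883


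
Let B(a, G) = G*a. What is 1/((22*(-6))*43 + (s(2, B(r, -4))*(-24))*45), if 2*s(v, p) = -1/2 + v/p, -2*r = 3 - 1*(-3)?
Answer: -1/5496 ≈ -0.00018195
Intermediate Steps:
r = -3 (r = -(3 - 1*(-3))/2 = -(3 + 3)/2 = -1/2*6 = -3)
s(v, p) = -1/4 + v/(2*p) (s(v, p) = (-1/2 + v/p)/2 = -1/4 + v/(2*p))
1/((22*(-6))*43 + (s(2, B(r, -4))*(-24))*45) = 1/((22*(-6))*43 + (((-(-4)*(-3) + 2*2)/(4*((-4*(-3)))))*(-24))*45) = 1/(-132*43 + (((1/4)*(-1*12 + 4)/12)*(-24))*45) = 1/(-5676 + (((1/4)*(1/12)*(-12 + 4))*(-24))*45) = 1/(-5676 + (((1/4)*(1/12)*(-8))*(-24))*45) = 1/(-5676 - 1/6*(-24)*45) = 1/(-5676 + 4*45) = 1/(-5676 + 180) = 1/(-5496) = -1/5496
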